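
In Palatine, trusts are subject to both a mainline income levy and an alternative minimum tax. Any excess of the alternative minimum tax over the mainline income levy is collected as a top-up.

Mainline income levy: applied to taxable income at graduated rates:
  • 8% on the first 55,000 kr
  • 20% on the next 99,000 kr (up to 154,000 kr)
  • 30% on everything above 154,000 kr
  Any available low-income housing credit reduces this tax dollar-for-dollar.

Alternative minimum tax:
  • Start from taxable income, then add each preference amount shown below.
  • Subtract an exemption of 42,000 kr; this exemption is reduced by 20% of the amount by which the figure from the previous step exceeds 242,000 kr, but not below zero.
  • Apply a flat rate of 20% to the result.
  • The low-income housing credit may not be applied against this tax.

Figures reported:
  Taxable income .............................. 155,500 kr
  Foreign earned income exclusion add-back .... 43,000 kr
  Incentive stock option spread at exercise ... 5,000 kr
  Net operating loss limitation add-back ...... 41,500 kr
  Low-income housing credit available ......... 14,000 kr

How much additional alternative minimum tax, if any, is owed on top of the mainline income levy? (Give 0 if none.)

Alternative minimum tax:
  Adjusted income: 155,500 kr + 43,000 kr + 5,000 kr + 41,500 kr = 245,000 kr
  Exemption: 42,000 kr − 20% × (245,000 kr − 242,000 kr) = 42,000 kr − 600 kr = 41,400 kr
  Base: 245,000 kr − 41,400 kr = 203,600 kr
  203,600 kr × 20% = 40,720 kr

Mainline income levy:
  55,000 kr × 8% = 4,400 kr
  99,000 kr × 20% = 19,800 kr
  1,500 kr × 30% = 450 kr
  → 24,650 kr
  Less low-income housing credit 14,000 kr → 10,650 kr

Excess of alternative minimum tax over mainline income levy: 40,720 kr − 10,650 kr = 30,070 kr.

30,070 kr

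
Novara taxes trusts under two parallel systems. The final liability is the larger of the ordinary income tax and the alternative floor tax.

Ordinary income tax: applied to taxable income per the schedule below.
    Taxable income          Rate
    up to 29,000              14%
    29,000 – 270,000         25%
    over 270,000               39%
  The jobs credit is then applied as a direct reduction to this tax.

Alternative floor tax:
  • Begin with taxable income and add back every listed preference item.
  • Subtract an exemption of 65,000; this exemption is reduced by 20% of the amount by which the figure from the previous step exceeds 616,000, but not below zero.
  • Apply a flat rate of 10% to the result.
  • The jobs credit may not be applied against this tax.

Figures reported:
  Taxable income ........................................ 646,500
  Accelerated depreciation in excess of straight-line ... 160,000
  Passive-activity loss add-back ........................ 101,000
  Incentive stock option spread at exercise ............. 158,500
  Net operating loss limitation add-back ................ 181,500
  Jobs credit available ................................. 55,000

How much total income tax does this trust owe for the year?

Ordinary income tax:
  29,000 × 14% = 4,060
  241,000 × 25% = 60,250
  376,500 × 39% = 146,835
  → 211,145
  Less jobs credit 55,000 → 156,145

Alternative floor tax:
  Adjusted income: 646,500 + 160,000 + 101,000 + 158,500 + 181,500 = 1,247,500
  Exemption: 20% × (1,247,500 − 616,000) = 126,300 ≥ 65,000, so the exemption is fully phased out
  Base: 1,247,500 − 0 = 1,247,500
  1,247,500 × 10% = 124,750

156,145 > 124,750, so the ordinary income tax governs.

156,145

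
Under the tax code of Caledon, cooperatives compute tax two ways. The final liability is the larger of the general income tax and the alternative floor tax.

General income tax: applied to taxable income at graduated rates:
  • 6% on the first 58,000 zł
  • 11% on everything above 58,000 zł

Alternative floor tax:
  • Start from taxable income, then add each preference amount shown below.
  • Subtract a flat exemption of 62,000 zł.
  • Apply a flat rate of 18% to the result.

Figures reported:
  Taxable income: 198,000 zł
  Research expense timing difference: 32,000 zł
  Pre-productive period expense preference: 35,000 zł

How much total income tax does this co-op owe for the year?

36,540 zł

General income tax:
  58,000 zł × 6% = 3,480 zł
  140,000 zł × 11% = 15,400 zł
  → 18,880 zł

Alternative floor tax:
  Adjusted income: 198,000 zł + 32,000 zł + 35,000 zł = 265,000 zł
  Less exemption 62,000 zł → base 203,000 zł
  203,000 zł × 18% = 36,540 zł

36,540 zł > 18,880 zł, so the alternative floor tax is the binding amount.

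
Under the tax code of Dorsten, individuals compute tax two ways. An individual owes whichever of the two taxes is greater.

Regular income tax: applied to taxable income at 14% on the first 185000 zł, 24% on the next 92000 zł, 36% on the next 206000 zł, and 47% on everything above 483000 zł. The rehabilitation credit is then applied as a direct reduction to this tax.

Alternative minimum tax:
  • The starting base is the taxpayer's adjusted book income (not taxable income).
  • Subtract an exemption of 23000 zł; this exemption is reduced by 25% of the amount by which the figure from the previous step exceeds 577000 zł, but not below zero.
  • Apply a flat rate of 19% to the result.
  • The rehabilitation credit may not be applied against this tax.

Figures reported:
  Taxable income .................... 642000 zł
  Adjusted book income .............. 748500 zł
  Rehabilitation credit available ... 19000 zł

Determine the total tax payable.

Regular income tax:
  185000 zł × 14% = 25900 zł
  92000 zł × 24% = 22080 zł
  206000 zł × 36% = 74160 zł
  159000 zł × 47% = 74730 zł
  → 196870 zł
  Less rehabilitation credit 19000 zł → 177870 zł

Alternative minimum tax:
  Base (adjusted book income): 748500 zł
  Exemption: 25% × (748500 zł − 577000 zł) = 42875 zł ≥ 23000 zł, so the exemption is fully phased out
  Base: 748500 zł − 0 zł = 748500 zł
  748500 zł × 19% = 142215 zł

177870 zł > 142215 zł, so the regular income tax governs.

177870 zł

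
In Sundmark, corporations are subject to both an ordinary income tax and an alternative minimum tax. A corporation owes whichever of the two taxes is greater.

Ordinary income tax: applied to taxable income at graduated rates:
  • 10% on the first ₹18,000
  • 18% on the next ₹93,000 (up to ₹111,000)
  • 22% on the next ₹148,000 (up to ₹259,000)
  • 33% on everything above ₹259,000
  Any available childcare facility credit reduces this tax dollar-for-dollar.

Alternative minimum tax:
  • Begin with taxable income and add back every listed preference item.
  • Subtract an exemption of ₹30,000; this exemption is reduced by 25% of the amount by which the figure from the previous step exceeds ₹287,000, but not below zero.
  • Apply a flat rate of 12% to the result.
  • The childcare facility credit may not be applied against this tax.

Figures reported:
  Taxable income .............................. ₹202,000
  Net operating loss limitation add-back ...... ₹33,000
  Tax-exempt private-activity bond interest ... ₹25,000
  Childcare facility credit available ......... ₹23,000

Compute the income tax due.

₹27,600

Ordinary income tax:
  ₹18,000 × 10% = ₹1,800
  ₹93,000 × 18% = ₹16,740
  ₹91,000 × 22% = ₹20,020
  → ₹38,560
  Less childcare facility credit ₹23,000 → ₹15,560

Alternative minimum tax:
  Adjusted income: ₹202,000 + ₹33,000 + ₹25,000 = ₹260,000
  Exemption: ₹260,000 ≤ ₹287,000, so full ₹30,000 applies
  Base: ₹260,000 − ₹30,000 = ₹230,000
  ₹230,000 × 12% = ₹27,600

₹27,600 > ₹15,560, so the alternative minimum tax is the binding amount.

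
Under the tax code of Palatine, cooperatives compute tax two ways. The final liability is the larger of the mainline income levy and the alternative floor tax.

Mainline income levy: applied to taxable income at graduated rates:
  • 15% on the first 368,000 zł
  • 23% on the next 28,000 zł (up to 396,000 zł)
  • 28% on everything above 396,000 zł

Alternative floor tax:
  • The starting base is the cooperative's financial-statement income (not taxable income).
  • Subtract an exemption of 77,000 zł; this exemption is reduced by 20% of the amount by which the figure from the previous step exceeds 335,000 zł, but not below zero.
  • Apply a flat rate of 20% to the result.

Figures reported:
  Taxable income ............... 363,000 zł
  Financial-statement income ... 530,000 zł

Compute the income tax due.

98,400 zł

Mainline income levy:
  363,000 zł × 15% = 54,450 zł

Alternative floor tax:
  Base (financial-statement income): 530,000 zł
  Exemption: 77,000 zł − 20% × (530,000 zł − 335,000 zł) = 77,000 zł − 39,000 zł = 38,000 zł
  Base: 530,000 zł − 38,000 zł = 492,000 zł
  492,000 zł × 20% = 98,400 zł

98,400 zł > 54,450 zł, so the alternative floor tax is the binding amount.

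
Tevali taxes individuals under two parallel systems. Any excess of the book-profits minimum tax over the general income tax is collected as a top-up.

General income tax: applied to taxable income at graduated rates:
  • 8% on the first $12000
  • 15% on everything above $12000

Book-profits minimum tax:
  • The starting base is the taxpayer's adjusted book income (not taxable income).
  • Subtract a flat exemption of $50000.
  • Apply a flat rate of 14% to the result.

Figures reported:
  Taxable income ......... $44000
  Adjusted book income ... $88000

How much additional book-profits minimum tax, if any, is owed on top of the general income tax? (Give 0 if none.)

$0

Book-profits minimum tax:
  Base (adjusted book income): $88000
  Less exemption $50000 → base $38000
  $38000 × 14% = $5320

General income tax:
  $12000 × 8% = $960
  $32000 × 15% = $4800
  → $5760

$5320 ≤ $5760, so no add-on is due.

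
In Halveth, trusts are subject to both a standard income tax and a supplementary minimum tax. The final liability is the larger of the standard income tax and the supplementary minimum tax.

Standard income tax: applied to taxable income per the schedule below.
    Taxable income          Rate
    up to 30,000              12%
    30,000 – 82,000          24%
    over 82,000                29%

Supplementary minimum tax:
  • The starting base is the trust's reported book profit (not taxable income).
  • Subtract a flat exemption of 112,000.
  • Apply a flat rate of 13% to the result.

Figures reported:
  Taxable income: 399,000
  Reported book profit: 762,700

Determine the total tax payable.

Supplementary minimum tax:
  Base (reported book profit): 762,700
  Less exemption 112,000 → base 650,700
  650,700 × 13% = 84,591

Standard income tax:
  30,000 × 12% = 3,600
  52,000 × 24% = 12,480
  317,000 × 29% = 91,930
  → 108,010

108,010 > 84,591, so the standard income tax governs.

108,010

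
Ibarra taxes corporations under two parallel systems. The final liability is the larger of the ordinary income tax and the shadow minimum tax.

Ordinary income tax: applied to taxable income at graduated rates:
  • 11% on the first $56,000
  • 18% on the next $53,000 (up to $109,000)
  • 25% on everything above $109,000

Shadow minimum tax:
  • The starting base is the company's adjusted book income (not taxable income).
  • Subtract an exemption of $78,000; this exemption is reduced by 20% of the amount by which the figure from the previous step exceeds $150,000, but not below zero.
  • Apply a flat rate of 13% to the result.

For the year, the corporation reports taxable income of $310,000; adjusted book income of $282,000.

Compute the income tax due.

$65,950

Shadow minimum tax:
  Base (adjusted book income): $282,000
  Exemption: $78,000 − 20% × ($282,000 − $150,000) = $78,000 − $26,400 = $51,600
  Base: $282,000 − $51,600 = $230,400
  $230,400 × 13% = $29,952

Ordinary income tax:
  $56,000 × 11% = $6,160
  $53,000 × 18% = $9,540
  $201,000 × 25% = $50,250
  → $65,950

$65,950 > $29,952, so the ordinary income tax governs.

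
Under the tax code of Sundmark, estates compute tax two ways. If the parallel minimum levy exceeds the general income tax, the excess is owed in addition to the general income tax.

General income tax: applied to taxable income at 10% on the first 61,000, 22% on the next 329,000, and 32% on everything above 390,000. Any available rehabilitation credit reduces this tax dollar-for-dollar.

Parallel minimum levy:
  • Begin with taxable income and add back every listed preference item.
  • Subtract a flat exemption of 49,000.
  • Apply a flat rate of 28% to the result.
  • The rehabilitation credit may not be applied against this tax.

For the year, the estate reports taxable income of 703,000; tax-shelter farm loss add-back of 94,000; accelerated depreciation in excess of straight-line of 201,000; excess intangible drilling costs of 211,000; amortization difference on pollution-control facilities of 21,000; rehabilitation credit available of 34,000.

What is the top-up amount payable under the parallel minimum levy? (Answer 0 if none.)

General income tax:
  61,000 × 10% = 6,100
  329,000 × 22% = 72,380
  313,000 × 32% = 100,160
  → 178,640
  Less rehabilitation credit 34,000 → 144,640

Parallel minimum levy:
  Adjusted income: 703,000 + 94,000 + 201,000 + 211,000 + 21,000 = 1,230,000
  Less exemption 49,000 → base 1,181,000
  1,181,000 × 28% = 330,680

Excess of parallel minimum levy over general income tax: 330,680 − 144,640 = 186,040.

186,040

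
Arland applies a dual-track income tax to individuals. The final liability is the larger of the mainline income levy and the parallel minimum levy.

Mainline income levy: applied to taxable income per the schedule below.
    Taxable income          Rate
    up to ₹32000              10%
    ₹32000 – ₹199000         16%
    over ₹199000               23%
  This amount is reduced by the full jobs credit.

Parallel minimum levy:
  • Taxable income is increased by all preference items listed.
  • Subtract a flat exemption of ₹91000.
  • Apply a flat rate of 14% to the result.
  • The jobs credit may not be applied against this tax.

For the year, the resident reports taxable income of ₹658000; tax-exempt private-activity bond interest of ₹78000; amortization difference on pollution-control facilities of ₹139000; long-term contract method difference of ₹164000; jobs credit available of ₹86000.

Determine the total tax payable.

Parallel minimum levy:
  Adjusted income: ₹658000 + ₹78000 + ₹139000 + ₹164000 = ₹1039000
  Less exemption ₹91000 → base ₹948000
  ₹948000 × 14% = ₹132720

Mainline income levy:
  ₹32000 × 10% = ₹3200
  ₹167000 × 16% = ₹26720
  ₹459000 × 23% = ₹105570
  → ₹135490
  Less jobs credit ₹86000 → ₹49490

₹132720 > ₹49490, so the parallel minimum levy is the binding amount.

₹132720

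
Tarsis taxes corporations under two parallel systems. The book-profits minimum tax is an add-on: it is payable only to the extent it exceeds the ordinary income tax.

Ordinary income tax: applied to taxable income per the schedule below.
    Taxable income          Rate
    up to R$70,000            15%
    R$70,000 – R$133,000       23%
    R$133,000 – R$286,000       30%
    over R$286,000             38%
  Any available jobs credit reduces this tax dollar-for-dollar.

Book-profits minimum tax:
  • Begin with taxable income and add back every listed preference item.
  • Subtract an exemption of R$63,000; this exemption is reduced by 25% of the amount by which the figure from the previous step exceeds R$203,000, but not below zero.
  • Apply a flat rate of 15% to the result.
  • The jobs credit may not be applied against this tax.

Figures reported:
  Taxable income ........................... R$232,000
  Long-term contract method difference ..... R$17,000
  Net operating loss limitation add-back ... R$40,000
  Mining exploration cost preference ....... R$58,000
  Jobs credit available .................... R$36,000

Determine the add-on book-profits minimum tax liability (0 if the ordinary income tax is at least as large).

R$29,310

Ordinary income tax:
  R$70,000 × 15% = R$10,500
  R$63,000 × 23% = R$14,490
  R$99,000 × 30% = R$29,700
  → R$54,690
  Less jobs credit R$36,000 → R$18,690

Book-profits minimum tax:
  Adjusted income: R$232,000 + R$17,000 + R$40,000 + R$58,000 = R$347,000
  Exemption: R$63,000 − 25% × (R$347,000 − R$203,000) = R$63,000 − R$36,000 = R$27,000
  Base: R$347,000 − R$27,000 = R$320,000
  R$320,000 × 15% = R$48,000

Excess of book-profits minimum tax over ordinary income tax: R$48,000 − R$18,690 = R$29,310.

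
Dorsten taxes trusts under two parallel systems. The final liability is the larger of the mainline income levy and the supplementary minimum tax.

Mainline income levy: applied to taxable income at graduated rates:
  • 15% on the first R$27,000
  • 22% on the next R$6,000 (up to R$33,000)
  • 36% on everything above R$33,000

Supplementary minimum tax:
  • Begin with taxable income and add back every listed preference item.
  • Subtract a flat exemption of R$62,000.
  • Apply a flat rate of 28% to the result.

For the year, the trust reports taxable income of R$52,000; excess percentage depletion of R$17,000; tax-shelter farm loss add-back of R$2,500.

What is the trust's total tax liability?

Mainline income levy:
  R$27,000 × 15% = R$4,050
  R$6,000 × 22% = R$1,320
  R$19,000 × 36% = R$6,840
  → R$12,210

Supplementary minimum tax:
  Adjusted income: R$52,000 + R$17,000 + R$2,500 = R$71,500
  Less exemption R$62,000 → base R$9,500
  R$9,500 × 28% = R$2,660

R$12,210 > R$2,660, so the mainline income levy governs.

R$12,210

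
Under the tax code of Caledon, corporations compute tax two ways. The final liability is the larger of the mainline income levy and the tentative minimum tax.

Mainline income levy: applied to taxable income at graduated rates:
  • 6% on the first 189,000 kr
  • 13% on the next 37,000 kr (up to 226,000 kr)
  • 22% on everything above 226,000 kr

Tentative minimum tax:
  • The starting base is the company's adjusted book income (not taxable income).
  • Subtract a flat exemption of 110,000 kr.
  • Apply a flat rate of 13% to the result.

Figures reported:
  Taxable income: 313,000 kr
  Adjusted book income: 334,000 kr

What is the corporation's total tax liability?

35,290 kr

Mainline income levy:
  189,000 kr × 6% = 11,340 kr
  37,000 kr × 13% = 4,810 kr
  87,000 kr × 22% = 19,140 kr
  → 35,290 kr

Tentative minimum tax:
  Base (adjusted book income): 334,000 kr
  Less exemption 110,000 kr → base 224,000 kr
  224,000 kr × 13% = 29,120 kr

35,290 kr > 29,120 kr, so the mainline income levy governs.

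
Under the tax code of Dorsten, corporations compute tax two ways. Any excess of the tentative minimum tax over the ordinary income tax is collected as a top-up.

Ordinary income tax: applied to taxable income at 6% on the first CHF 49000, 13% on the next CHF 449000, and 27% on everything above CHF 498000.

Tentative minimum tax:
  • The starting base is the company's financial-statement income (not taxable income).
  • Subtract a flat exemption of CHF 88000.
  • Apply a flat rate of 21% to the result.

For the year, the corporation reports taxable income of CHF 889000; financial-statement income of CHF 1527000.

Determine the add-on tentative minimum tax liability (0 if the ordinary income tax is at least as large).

Tentative minimum tax:
  Base (financial-statement income): CHF 1527000
  Less exemption CHF 88000 → base CHF 1439000
  CHF 1439000 × 21% = CHF 302190

Ordinary income tax:
  CHF 49000 × 6% = CHF 2940
  CHF 449000 × 13% = CHF 58370
  CHF 391000 × 27% = CHF 105570
  → CHF 166880

Excess of tentative minimum tax over ordinary income tax: CHF 302190 − CHF 166880 = CHF 135310.

CHF 135310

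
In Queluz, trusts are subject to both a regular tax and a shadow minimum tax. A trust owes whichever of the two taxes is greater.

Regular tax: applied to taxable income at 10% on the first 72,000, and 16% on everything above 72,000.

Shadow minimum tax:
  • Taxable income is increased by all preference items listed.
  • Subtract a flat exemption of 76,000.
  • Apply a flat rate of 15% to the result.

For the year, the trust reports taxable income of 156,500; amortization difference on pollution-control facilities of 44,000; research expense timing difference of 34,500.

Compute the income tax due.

Shadow minimum tax:
  Adjusted income: 156,500 + 44,000 + 34,500 = 235,000
  Less exemption 76,000 → base 159,000
  159,000 × 15% = 23,850

Regular tax:
  72,000 × 10% = 7,200
  84,500 × 16% = 13,520
  → 20,720

23,850 > 20,720, so the shadow minimum tax is the binding amount.

23,850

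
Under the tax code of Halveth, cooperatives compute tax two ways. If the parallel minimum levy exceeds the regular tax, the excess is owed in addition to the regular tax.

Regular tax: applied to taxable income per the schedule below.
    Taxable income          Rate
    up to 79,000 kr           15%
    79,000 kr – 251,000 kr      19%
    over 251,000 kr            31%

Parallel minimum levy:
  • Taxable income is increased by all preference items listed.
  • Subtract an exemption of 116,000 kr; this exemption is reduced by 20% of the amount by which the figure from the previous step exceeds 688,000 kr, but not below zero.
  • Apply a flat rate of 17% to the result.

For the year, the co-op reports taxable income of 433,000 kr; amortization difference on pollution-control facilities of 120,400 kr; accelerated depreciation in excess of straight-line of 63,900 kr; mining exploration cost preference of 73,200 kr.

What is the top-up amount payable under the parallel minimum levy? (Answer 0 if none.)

Regular tax:
  79,000 kr × 15% = 11,850 kr
  172,000 kr × 19% = 32,680 kr
  182,000 kr × 31% = 56,420 kr
  → 100,950 kr

Parallel minimum levy:
  Adjusted income: 433,000 kr + 120,400 kr + 63,900 kr + 73,200 kr = 690,500 kr
  Exemption: 116,000 kr − 20% × (690,500 kr − 688,000 kr) = 116,000 kr − 500 kr = 115,500 kr
  Base: 690,500 kr − 115,500 kr = 575,000 kr
  575,000 kr × 17% = 97,750 kr

97,750 kr ≤ 100,950 kr, so no add-on is due.

0 kr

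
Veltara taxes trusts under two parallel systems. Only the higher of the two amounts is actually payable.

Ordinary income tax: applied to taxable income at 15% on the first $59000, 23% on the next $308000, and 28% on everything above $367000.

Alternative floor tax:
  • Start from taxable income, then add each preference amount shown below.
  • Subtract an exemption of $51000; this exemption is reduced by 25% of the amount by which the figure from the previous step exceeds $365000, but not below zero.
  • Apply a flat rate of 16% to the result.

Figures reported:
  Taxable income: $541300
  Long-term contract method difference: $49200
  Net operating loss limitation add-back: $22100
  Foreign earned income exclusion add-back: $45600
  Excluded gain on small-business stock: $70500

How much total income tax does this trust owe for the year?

$128494

Ordinary income tax:
  $59000 × 15% = $8850
  $308000 × 23% = $70840
  $174300 × 28% = $48804
  → $128494

Alternative floor tax:
  Adjusted income: $541300 + $49200 + $22100 + $45600 + $70500 = $728700
  Exemption: 25% × ($728700 − $365000) = $90925 ≥ $51000, so the exemption is fully phased out
  Base: $728700 − $0 = $728700
  $728700 × 16% = $116592

$128494 > $116592, so the ordinary income tax governs.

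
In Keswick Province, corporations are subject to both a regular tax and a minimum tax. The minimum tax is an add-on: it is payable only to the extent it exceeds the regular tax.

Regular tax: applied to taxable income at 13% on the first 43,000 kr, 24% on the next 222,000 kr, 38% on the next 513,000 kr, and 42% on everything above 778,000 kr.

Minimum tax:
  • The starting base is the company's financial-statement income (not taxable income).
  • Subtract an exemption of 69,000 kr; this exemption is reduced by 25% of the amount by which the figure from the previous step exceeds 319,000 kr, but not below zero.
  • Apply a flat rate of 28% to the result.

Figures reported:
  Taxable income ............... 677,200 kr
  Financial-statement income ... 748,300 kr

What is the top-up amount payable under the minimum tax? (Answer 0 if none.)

0 kr

Regular tax:
  43,000 kr × 13% = 5,590 kr
  222,000 kr × 24% = 53,280 kr
  412,200 kr × 38% = 156,636 kr
  → 215,506 kr

Minimum tax:
  Base (financial-statement income): 748,300 kr
  Exemption: 25% × (748,300 kr − 319,000 kr) = 107,325 kr ≥ 69,000 kr, so the exemption is fully phased out
  Base: 748,300 kr − 0 kr = 748,300 kr
  748,300 kr × 28% = 209,524 kr

209,524 kr ≤ 215,506 kr, so no add-on is due.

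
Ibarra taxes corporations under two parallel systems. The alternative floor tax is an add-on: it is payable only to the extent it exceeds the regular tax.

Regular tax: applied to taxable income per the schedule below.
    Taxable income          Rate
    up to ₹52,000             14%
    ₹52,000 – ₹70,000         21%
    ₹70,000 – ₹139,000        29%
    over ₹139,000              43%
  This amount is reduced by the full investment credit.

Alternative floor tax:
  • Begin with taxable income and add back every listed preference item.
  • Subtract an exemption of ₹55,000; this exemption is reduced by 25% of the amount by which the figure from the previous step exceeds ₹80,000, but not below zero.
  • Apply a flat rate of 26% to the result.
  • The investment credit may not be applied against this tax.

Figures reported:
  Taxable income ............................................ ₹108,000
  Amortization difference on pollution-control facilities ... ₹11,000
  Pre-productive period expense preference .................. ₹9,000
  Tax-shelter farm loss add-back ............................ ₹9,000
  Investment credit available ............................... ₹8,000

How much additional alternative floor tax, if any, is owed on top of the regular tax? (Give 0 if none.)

₹10,945

Alternative floor tax:
  Adjusted income: ₹108,000 + ₹11,000 + ₹9,000 + ₹9,000 = ₹137,000
  Exemption: ₹55,000 − 25% × (₹137,000 − ₹80,000) = ₹55,000 − ₹14,250 = ₹40,750
  Base: ₹137,000 − ₹40,750 = ₹96,250
  ₹96,250 × 26% = ₹25,025

Regular tax:
  ₹52,000 × 14% = ₹7,280
  ₹18,000 × 21% = ₹3,780
  ₹38,000 × 29% = ₹11,020
  → ₹22,080
  Less investment credit ₹8,000 → ₹14,080

Excess of alternative floor tax over regular tax: ₹25,025 − ₹14,080 = ₹10,945.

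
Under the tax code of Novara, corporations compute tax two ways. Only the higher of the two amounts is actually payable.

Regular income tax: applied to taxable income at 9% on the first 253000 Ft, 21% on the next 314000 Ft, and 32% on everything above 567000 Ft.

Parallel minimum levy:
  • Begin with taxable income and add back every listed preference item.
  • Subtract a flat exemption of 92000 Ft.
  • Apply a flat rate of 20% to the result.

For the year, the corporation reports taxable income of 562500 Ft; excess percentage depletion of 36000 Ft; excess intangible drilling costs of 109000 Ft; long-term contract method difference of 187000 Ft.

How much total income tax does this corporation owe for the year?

160500 Ft

Regular income tax:
  253000 Ft × 9% = 22770 Ft
  309500 Ft × 21% = 64995 Ft
  → 87765 Ft

Parallel minimum levy:
  Adjusted income: 562500 Ft + 36000 Ft + 109000 Ft + 187000 Ft = 894500 Ft
  Less exemption 92000 Ft → base 802500 Ft
  802500 Ft × 20% = 160500 Ft

160500 Ft > 87765 Ft, so the parallel minimum levy is the binding amount.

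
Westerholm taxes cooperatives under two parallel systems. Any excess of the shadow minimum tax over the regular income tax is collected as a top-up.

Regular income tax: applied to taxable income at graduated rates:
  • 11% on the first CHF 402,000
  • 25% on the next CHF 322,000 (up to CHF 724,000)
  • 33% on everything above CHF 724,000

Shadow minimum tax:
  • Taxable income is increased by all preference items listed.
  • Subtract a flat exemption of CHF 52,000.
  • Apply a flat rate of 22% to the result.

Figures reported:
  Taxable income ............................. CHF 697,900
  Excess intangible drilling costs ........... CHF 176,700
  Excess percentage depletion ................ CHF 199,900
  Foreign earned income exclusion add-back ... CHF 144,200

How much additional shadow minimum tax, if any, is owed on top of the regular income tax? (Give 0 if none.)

CHF 138,479

Regular income tax:
  CHF 402,000 × 11% = CHF 44,220
  CHF 295,900 × 25% = CHF 73,975
  → CHF 118,195

Shadow minimum tax:
  Adjusted income: CHF 697,900 + CHF 176,700 + CHF 199,900 + CHF 144,200 = CHF 1,218,700
  Less exemption CHF 52,000 → base CHF 1,166,700
  CHF 1,166,700 × 22% = CHF 256,674

Excess of shadow minimum tax over regular income tax: CHF 256,674 − CHF 118,195 = CHF 138,479.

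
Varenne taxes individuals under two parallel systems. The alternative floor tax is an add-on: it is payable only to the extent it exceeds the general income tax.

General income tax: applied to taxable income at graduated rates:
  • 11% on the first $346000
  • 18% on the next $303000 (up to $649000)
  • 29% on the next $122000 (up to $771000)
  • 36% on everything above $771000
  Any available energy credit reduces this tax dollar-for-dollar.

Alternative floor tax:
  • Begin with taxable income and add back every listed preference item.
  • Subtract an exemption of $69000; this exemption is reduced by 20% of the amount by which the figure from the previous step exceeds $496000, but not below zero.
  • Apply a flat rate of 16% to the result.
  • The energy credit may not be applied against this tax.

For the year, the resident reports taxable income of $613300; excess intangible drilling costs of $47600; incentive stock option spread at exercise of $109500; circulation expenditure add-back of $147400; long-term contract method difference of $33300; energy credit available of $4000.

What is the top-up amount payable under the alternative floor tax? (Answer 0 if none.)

General income tax:
  $346000 × 11% = $38060
  $267300 × 18% = $48114
  → $86174
  Less energy credit $4000 → $82174

Alternative floor tax:
  Adjusted income: $613300 + $47600 + $109500 + $147400 + $33300 = $951100
  Exemption: 20% × ($951100 − $496000) = $91020 ≥ $69000, so the exemption is fully phased out
  Base: $951100 − $0 = $951100
  $951100 × 16% = $152176

Excess of alternative floor tax over general income tax: $152176 − $82174 = $70002.

$70002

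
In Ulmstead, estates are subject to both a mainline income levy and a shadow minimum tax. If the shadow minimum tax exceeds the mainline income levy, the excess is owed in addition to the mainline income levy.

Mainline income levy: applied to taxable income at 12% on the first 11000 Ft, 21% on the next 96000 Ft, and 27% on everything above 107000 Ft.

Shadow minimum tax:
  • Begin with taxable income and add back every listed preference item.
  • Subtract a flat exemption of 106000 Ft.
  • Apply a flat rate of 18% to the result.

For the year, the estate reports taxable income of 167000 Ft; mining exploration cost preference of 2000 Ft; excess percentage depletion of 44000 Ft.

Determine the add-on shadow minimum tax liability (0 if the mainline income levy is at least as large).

0 Ft

Mainline income levy:
  11000 Ft × 12% = 1320 Ft
  96000 Ft × 21% = 20160 Ft
  60000 Ft × 27% = 16200 Ft
  → 37680 Ft

Shadow minimum tax:
  Adjusted income: 167000 Ft + 2000 Ft + 44000 Ft = 213000 Ft
  Less exemption 106000 Ft → base 107000 Ft
  107000 Ft × 18% = 19260 Ft

19260 Ft ≤ 37680 Ft, so no add-on is due.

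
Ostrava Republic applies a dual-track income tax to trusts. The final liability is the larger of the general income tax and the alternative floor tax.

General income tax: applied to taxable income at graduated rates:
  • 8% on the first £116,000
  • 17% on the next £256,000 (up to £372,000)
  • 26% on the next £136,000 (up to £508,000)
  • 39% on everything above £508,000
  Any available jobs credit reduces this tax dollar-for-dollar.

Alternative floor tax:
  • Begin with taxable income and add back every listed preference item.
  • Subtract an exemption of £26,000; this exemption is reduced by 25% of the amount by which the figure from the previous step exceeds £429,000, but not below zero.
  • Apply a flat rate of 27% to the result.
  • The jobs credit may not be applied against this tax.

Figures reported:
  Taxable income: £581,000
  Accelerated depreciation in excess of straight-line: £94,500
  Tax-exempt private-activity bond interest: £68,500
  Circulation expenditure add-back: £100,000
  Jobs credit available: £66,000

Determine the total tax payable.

£227,880

General income tax:
  £116,000 × 8% = £9,280
  £256,000 × 17% = £43,520
  £136,000 × 26% = £35,360
  £73,000 × 39% = £28,470
  → £116,630
  Less jobs credit £66,000 → £50,630

Alternative floor tax:
  Adjusted income: £581,000 + £94,500 + £68,500 + £100,000 = £844,000
  Exemption: 25% × (£844,000 − £429,000) = £103,750 ≥ £26,000, so the exemption is fully phased out
  Base: £844,000 − £0 = £844,000
  £844,000 × 27% = £227,880

£227,880 > £50,630, so the alternative floor tax is the binding amount.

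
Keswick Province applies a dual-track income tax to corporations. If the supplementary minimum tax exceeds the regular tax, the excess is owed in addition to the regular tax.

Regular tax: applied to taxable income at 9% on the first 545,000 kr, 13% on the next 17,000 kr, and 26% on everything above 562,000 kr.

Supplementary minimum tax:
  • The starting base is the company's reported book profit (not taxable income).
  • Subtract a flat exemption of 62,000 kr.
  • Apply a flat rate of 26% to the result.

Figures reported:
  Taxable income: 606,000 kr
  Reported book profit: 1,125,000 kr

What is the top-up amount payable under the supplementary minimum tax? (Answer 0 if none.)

Regular tax:
  545,000 kr × 9% = 49,050 kr
  17,000 kr × 13% = 2,210 kr
  44,000 kr × 26% = 11,440 kr
  → 62,700 kr

Supplementary minimum tax:
  Base (reported book profit): 1,125,000 kr
  Less exemption 62,000 kr → base 1,063,000 kr
  1,063,000 kr × 26% = 276,380 kr

Excess of supplementary minimum tax over regular tax: 276,380 kr − 62,700 kr = 213,680 kr.

213,680 kr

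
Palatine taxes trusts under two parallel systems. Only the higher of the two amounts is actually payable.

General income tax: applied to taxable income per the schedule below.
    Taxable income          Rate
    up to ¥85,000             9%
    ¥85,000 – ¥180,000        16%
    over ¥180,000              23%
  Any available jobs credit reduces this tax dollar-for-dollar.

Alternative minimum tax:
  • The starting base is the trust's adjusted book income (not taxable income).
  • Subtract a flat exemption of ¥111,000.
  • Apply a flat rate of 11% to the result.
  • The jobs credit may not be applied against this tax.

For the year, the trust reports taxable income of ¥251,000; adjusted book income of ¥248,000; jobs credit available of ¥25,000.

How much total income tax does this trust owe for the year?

¥15,070

General income tax:
  ¥85,000 × 9% = ¥7,650
  ¥95,000 × 16% = ¥15,200
  ¥71,000 × 23% = ¥16,330
  → ¥39,180
  Less jobs credit ¥25,000 → ¥14,180

Alternative minimum tax:
  Base (adjusted book income): ¥248,000
  Less exemption ¥111,000 → base ¥137,000
  ¥137,000 × 11% = ¥15,070

¥15,070 > ¥14,180, so the alternative minimum tax is the binding amount.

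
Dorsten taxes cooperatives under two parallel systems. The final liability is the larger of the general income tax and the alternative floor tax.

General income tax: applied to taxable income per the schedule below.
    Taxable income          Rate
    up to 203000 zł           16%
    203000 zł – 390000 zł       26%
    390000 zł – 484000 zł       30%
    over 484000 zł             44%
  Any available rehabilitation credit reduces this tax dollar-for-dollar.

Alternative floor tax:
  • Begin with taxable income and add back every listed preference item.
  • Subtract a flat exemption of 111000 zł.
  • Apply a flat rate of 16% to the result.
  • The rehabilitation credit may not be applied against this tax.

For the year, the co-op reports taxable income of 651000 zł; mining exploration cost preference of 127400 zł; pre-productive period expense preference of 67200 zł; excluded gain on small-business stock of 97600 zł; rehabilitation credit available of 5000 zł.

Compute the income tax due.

177780 zł

General income tax:
  203000 zł × 16% = 32480 zł
  187000 zł × 26% = 48620 zł
  94000 zł × 30% = 28200 zł
  167000 zł × 44% = 73480 zł
  → 182780 zł
  Less rehabilitation credit 5000 zł → 177780 zł

Alternative floor tax:
  Adjusted income: 651000 zł + 127400 zł + 67200 zł + 97600 zł = 943200 zł
  Less exemption 111000 zł → base 832200 zł
  832200 zł × 16% = 133152 zł

177780 zł > 133152 zł, so the general income tax governs.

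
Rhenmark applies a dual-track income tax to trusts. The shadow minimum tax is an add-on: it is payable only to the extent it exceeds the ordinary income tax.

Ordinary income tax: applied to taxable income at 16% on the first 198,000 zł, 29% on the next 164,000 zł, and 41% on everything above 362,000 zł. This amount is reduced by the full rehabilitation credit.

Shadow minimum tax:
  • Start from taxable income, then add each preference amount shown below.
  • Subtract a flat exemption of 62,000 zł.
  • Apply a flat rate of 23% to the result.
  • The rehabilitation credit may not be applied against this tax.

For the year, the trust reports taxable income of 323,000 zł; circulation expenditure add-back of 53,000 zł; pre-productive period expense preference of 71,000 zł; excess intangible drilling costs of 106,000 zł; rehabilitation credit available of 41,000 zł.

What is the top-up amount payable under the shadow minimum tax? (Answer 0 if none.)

86,000 zł

Shadow minimum tax:
  Adjusted income: 323,000 zł + 53,000 zł + 71,000 zł + 106,000 zł = 553,000 zł
  Less exemption 62,000 zł → base 491,000 zł
  491,000 zł × 23% = 112,930 zł

Ordinary income tax:
  198,000 zł × 16% = 31,680 zł
  125,000 zł × 29% = 36,250 zł
  → 67,930 zł
  Less rehabilitation credit 41,000 zł → 26,930 zł

Excess of shadow minimum tax over ordinary income tax: 112,930 zł − 26,930 zł = 86,000 zł.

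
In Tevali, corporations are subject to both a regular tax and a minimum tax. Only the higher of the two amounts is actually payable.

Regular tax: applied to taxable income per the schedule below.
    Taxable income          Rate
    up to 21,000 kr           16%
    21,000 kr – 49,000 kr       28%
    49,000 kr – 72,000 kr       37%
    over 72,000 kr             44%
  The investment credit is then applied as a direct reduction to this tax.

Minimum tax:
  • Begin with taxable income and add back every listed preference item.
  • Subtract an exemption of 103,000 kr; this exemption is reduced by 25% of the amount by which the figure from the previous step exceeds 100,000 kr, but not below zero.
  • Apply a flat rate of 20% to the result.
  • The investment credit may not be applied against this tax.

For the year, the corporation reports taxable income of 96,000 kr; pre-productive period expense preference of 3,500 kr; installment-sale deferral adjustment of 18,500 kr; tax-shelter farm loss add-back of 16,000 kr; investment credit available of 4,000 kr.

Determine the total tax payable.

Minimum tax:
  Adjusted income: 96,000 kr + 3,500 kr + 18,500 kr + 16,000 kr = 134,000 kr
  Exemption: 103,000 kr − 25% × (134,000 kr − 100,000 kr) = 103,000 kr − 8,500 kr = 94,500 kr
  Base: 134,000 kr − 94,500 kr = 39,500 kr
  39,500 kr × 20% = 7,900 kr

Regular tax:
  21,000 kr × 16% = 3,360 kr
  28,000 kr × 28% = 7,840 kr
  23,000 kr × 37% = 8,510 kr
  24,000 kr × 44% = 10,560 kr
  → 30,270 kr
  Less investment credit 4,000 kr → 26,270 kr

26,270 kr > 7,900 kr, so the regular tax governs.

26,270 kr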